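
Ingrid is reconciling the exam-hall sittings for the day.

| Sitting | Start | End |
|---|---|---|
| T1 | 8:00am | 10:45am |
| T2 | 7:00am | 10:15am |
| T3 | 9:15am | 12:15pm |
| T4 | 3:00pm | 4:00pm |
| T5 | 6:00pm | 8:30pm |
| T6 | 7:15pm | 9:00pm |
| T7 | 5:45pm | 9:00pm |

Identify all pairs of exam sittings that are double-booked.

T1 & T2, T1 & T3, T2 & T3, T5 & T6, T5 & T7, T6 & T7

Two intervals overlap when each starts before the other ends.
Sorted by start: T2, T1, T3, T4, T7, T5, T6.
T1 starts before T2 ends → T2 and T1 overlap.
T3 starts before T2 ends → T2 and T3 overlap.
T4 starts after T2 ends, so T2 has no further overlaps.
T3 starts before T1 ends → T1 and T3 overlap.
T4 starts after T1 ends, so T1 has no further overlaps.
T4 starts after T3 ends, so T3 has no further overlaps.
T7 starts after T4 ends, so T4 has no further overlaps.
T5 starts before T7 ends → T7 and T5 overlap.
T6 starts before T7 ends → T7 and T6 overlap.
T6 starts before T5 ends → T5 and T6 overlap.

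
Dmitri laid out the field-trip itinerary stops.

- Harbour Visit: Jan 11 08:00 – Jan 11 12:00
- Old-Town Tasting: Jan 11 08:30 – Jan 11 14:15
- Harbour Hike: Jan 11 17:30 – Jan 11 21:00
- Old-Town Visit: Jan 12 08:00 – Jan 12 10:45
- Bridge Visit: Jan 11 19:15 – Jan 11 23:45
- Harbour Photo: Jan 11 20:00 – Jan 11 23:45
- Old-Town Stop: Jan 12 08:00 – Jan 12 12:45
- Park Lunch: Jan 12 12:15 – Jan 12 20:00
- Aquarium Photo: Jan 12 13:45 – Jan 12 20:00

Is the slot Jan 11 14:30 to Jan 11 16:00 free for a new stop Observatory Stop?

Yes — the slot is free

Harbour Visit: ends Jan 11 12:00 at or before Observatory Stop starts Jan 11 14:30 → clear.
Old-Town Tasting: ends Jan 11 14:15 at or before Observatory Stop starts Jan 11 14:30 → clear.
Harbour Hike: starts Jan 11 17:30 at or after Observatory Stop ends Jan 11 16:00 → clear.
Bridge Visit: starts Jan 11 19:15 at or after Observatory Stop ends Jan 11 16:00 → clear.
Harbour Photo: starts Jan 11 20:00 at or after Observatory Stop ends Jan 11 16:00 → clear.
Old-Town Visit: starts Jan 12 08:00 at or after Observatory Stop ends Jan 11 16:00 → clear.
Old-Town Stop: starts Jan 12 08:00 at or after Observatory Stop ends Jan 11 16:00 → clear.
Park Lunch: starts Jan 12 12:15 at or after Observatory Stop ends Jan 11 16:00 → clear.
Aquarium Photo: starts Jan 12 13:45 at or after Observatory Stop ends Jan 11 16:00 → clear.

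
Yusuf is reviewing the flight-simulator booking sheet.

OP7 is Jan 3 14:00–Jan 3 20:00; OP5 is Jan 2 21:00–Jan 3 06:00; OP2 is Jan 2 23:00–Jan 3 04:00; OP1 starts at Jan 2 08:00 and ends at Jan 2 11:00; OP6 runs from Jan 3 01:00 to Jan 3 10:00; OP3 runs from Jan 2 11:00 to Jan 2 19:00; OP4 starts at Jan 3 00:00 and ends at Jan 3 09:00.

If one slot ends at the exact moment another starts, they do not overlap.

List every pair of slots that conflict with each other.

Sorted by start: OP1, OP3, OP5, OP2, OP4, OP6, OP7.
OP3 starts exactly when OP1 ends (back-to-back, no overlap) — done with OP1.
OP5 starts after OP3 ends — done with OP3.
OP2 starts before OP5 ends → OP5 and OP2 overlap.
OP4 starts before OP5 ends → OP5 and OP4 overlap.
OP6 starts before OP5 ends → OP5 and OP6 overlap.
OP7 starts after OP5 ends.
OP4 starts before OP2 ends → OP2 and OP4 overlap.
OP6 starts before OP2 ends → OP2 and OP6 overlap.
OP7 starts after OP2 ends.
OP6 starts before OP4 ends → OP4 and OP6 overlap.
OP7 starts after OP4 ends.
OP7 starts after OP6 ends.

OP2 & OP4, OP2 & OP5, OP2 & OP6, OP4 & OP5, OP4 & OP6, OP5 & OP6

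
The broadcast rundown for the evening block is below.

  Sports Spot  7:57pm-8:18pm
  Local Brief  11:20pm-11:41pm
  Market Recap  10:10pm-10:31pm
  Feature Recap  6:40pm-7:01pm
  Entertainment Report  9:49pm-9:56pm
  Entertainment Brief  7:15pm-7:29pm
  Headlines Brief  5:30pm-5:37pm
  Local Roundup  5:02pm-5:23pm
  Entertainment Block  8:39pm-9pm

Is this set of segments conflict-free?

Yes

Two intervals overlap when each starts before the other ends.
Sorted by start: Local Roundup, Headlines Brief, Feature Recap, Entertainment Brief, Sports Spot, Entertainment Block, Entertainment Report, Market Recap, Local Brief.
Headlines Brief starts after Local Roundup ends, so nothing later overlaps Local Roundup either.
Feature Recap starts after Headlines Brief ends, so nothing later overlaps Headlines Brief either.
Entertainment Brief starts after Feature Recap ends, so nothing later overlaps Feature Recap either.
Sports Spot starts after Entertainment Brief ends, so nothing later overlaps Entertainment Brief either.
Entertainment Block starts after Sports Spot ends, so nothing later overlaps Sports Spot either.
Entertainment Report starts after Entertainment Block ends, so nothing later overlaps Entertainment Block either.
Market Recap starts after Entertainment Report ends, so nothing later overlaps Entertainment Report either.
Local Brief starts after Market Recap ends.
Every pair is clear; the schedule has no overlaps.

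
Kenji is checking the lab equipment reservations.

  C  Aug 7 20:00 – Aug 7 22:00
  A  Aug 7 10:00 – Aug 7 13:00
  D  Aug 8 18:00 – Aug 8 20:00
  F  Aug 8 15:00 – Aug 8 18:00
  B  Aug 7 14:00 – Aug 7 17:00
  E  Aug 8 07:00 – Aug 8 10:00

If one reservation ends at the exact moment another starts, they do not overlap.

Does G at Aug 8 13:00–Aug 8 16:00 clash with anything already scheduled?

Yes — it overlaps F

A: ends Aug 7 13:00 at or before G starts Aug 8 13:00 → clear.
B: ends Aug 7 17:00 at or before G starts Aug 8 13:00 → clear.
C: ends Aug 7 22:00 at or before G starts Aug 8 13:00 → clear.
E: ends Aug 8 10:00 at or before G starts Aug 8 13:00 → clear.
F: starts Aug 8 15:00 before G ends Aug 8 16:00, and ends Aug 8 18:00 after G starts Aug 8 13:00 → overlap.
D: starts Aug 8 18:00 at or after G ends Aug 8 16:00 → clear.
G overlaps F.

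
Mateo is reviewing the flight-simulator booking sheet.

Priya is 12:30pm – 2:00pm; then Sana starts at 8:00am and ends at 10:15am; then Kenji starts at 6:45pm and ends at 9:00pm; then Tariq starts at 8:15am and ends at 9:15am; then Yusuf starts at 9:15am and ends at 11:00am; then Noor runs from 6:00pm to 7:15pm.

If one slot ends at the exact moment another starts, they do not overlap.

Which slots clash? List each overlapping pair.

Two intervals overlap when each starts before the other ends.
Sorted by start: Sana, Tariq, Yusuf, Priya, Noor, Kenji.
Tariq starts before Sana ends → Sana and Tariq overlap.
Yusuf starts before Sana ends → Sana and Yusuf overlap.
Priya starts after Sana ends, so Sana has no further overlaps.
Yusuf starts exactly when Tariq ends (back-to-back, no overlap), so Tariq has no further overlaps.
Priya starts after Yusuf ends, so Yusuf has no further overlaps.
Noor starts after Priya ends, so Priya has no further overlaps.
Kenji starts before Noor ends → Noor and Kenji overlap.

Kenji & Noor, Sana & Tariq, Sana & Yusuf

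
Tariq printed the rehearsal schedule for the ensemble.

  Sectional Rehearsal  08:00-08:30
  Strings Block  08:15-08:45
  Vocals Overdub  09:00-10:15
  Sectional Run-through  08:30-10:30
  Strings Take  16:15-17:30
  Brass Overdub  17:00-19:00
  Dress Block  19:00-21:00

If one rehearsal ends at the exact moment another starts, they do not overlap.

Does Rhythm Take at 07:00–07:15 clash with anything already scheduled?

No — it doesn't clash with anything

Sectional Rehearsal: starts 08:00 at or after Rhythm Take ends 07:15 → clear.
Strings Block: starts 08:15 at or after Rhythm Take ends 07:15 → clear.
Sectional Run-through: starts 08:30 at or after Rhythm Take ends 07:15 → clear.
Vocals Overdub: starts 09:00 at or after Rhythm Take ends 07:15 → clear.
Strings Take: starts 16:15 at or after Rhythm Take ends 07:15 → clear.
Brass Overdub: starts 17:00 at or after Rhythm Take ends 07:15 → clear.
Dress Block: starts 19:00 at or after Rhythm Take ends 07:15 → clear.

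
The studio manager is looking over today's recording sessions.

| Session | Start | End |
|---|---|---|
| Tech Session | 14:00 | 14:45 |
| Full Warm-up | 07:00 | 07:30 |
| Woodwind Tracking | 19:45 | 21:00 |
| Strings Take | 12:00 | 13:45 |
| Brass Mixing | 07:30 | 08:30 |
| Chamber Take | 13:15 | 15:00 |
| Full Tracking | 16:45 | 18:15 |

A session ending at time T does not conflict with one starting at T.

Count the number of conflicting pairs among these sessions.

Sorted by start: Full Warm-up, Brass Mixing, Strings Take, Chamber Take, Tech Session, Full Tracking, Woodwind Tracking.
Brass Mixing starts exactly when Full Warm-up ends (back-to-back, no overlap); Full Warm-up is clear from here.
Strings Take starts after Brass Mixing ends; Brass Mixing is clear from here.
Chamber Take starts before Strings Take ends → Strings Take and Chamber Take overlap.
Tech Session starts after Strings Take ends; Strings Take is clear from here.
Tech Session starts before Chamber Take ends → Chamber Take and Tech Session overlap.
Full Tracking starts after Chamber Take ends; Chamber Take is clear from here.
Full Tracking starts after Tech Session ends; Tech Session is clear from here.
Woodwind Tracking starts after Full Tracking ends.
Overlapping pairs: Chamber Take & Strings Take, Chamber Take & Tech Session — 2 in total.

2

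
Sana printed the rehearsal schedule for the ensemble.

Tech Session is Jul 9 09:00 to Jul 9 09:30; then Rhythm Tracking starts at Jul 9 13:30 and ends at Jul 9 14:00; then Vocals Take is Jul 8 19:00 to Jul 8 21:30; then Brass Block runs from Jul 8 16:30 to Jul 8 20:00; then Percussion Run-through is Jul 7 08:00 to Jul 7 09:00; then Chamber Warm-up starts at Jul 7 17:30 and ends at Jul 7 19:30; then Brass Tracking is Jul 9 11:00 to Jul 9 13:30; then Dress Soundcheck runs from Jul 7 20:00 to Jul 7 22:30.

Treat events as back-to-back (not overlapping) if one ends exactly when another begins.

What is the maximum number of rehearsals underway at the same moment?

2

Sort all start/end points and keep a running count:
Jul 7 08:00 start Percussion Run-through → 1
Jul 7 09:00 end Percussion Run-through → 0
Jul 7 17:30 start Chamber Warm-up → 1
Jul 7 19:30 end Chamber Warm-up → 0
Jul 7 20:00 start Dress Soundcheck → 1
Jul 7 22:30 end Dress Soundcheck → 0
Jul 8 16:30 start Brass Block → 1
Jul 8 19:00 start Vocals Take → 2
Jul 8 20:00 end Brass Block → 1
Jul 8 21:30 end Vocals Take → 0
Jul 9 09:00 start Tech Session → 1
Jul 9 09:30 end Tech Session → 0
Jul 9 11:00 start Brass Tracking → 1
Jul 9 13:30 end Brass Tracking → 0
Jul 9 13:30 start Rhythm Tracking → 1
Jul 9 14:00 end Rhythm Tracking → 0
Peak is 2, at Jul 8 19:00 (Brass Block, Vocals Take).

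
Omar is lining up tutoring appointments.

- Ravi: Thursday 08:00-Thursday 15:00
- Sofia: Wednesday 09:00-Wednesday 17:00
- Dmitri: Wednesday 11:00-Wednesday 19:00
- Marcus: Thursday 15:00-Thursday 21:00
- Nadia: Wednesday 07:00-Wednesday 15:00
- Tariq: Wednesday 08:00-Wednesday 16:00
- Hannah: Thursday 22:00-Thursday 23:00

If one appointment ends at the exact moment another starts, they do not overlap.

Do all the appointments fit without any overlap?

Sorted by start: Nadia, Tariq, Sofia, Dmitri, Ravi, Marcus, Hannah.
Tariq starts before Nadia ends → Nadia and Tariq overlap.
That's a conflict, so the schedule is not conflict-free.

No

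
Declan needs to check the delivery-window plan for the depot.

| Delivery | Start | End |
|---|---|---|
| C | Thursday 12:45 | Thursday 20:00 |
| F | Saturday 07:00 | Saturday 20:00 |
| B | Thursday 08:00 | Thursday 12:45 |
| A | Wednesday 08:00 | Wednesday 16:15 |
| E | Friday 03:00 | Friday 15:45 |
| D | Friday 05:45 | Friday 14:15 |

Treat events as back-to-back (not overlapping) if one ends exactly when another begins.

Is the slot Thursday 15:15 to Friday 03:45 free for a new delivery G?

No — it overlaps C, E

A: ends Wednesday 16:15 at or before G starts Thursday 15:15 → clear.
B: ends Thursday 12:45 at or before G starts Thursday 15:15 → clear.
C: starts Thursday 12:45 before G ends Friday 03:45, and ends Thursday 20:00 after G starts Thursday 15:15 → overlap.
E: starts Friday 03:00 before G ends Friday 03:45, and ends Friday 15:45 after G starts Thursday 15:15 → overlap.
D: starts Friday 05:45 at or after G ends Friday 03:45 → clear.
F: starts Saturday 07:00 at or after G ends Friday 03:45 → clear.
G overlaps C, E.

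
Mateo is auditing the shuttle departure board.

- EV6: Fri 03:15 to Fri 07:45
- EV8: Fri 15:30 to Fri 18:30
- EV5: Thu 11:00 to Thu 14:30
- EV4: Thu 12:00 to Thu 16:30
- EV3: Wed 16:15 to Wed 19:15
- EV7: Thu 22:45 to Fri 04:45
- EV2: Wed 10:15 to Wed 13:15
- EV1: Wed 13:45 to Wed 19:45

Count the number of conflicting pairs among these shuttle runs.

3

Two intervals overlap when each starts before the other ends.
Sorted by start: EV2, EV1, EV3, EV5, EV4, EV7, EV6, EV8.
EV1 starts after EV2 ends; EV2 is clear from here.
EV3 starts before EV1 ends → EV1 and EV3 overlap.
EV5 starts after EV1 ends; EV1 is clear from here.
EV5 starts after EV3 ends; EV3 is clear from here.
EV4 starts before EV5 ends → EV5 and EV4 overlap.
EV7 starts after EV5 ends; EV5 is clear from here.
EV7 starts after EV4 ends; EV4 is clear from here.
EV6 starts before EV7 ends → EV7 and EV6 overlap.
EV8 starts after EV7 ends.
EV8 starts after EV6 ends.
Overlapping pairs: EV1 & EV3, EV4 & EV5, EV6 & EV7 — 3 in total.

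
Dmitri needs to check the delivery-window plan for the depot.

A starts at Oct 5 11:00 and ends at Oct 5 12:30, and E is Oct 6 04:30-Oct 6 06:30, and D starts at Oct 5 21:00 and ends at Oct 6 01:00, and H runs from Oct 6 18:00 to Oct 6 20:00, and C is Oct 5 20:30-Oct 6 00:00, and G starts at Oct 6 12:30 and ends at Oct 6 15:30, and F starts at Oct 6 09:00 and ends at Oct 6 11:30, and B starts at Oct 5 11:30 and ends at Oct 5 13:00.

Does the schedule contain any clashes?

Yes

Two intervals overlap when each starts before the other ends.
Sorted by start: A, B, C, D, E, F, G, H.
B starts before A ends → A and B overlap.
That's a conflict, so the schedule is not conflict-free.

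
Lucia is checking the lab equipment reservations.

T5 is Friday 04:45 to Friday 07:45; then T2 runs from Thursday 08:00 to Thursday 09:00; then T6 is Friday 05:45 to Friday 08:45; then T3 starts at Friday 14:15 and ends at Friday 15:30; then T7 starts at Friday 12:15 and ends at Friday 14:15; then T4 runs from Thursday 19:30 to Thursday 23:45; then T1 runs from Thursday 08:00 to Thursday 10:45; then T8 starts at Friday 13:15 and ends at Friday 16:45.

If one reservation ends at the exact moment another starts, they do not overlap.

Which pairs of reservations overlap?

Sorted by start: T1, T2, T4, T5, T6, T7, T8, T3.
T2 starts before T1 ends → T1 and T2 overlap.
T4 starts after T1 ends, so nothing later overlaps T1 either.
T4 starts after T2 ends, so nothing later overlaps T2 either.
T5 starts after T4 ends, so nothing later overlaps T4 either.
T6 starts before T5 ends → T5 and T6 overlap.
T7 starts after T5 ends, so nothing later overlaps T5 either.
T7 starts after T6 ends, so nothing later overlaps T6 either.
T8 starts before T7 ends → T7 and T8 overlap.
T3 starts exactly when T7 ends (back-to-back, no overlap).
T3 starts before T8 ends → T8 and T3 overlap.

T1 & T2, T3 & T8, T5 & T6, T7 & T8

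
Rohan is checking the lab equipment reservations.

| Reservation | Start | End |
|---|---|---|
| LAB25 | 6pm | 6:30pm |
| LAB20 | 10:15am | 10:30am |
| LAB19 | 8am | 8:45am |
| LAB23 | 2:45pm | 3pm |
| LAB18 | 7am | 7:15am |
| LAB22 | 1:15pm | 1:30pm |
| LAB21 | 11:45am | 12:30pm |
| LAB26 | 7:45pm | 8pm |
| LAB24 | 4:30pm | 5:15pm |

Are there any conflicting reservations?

Check each pair: they overlap iff neither finishes before the other starts.
Sorted by start: LAB18, LAB19, LAB20, LAB21, LAB22, LAB23, LAB24, LAB25, LAB26.
LAB19 starts after LAB18 ends, so LAB18 has no further overlaps.
LAB20 starts after LAB19 ends, so LAB19 has no further overlaps.
LAB21 starts after LAB20 ends, so LAB20 has no further overlaps.
LAB22 starts after LAB21 ends, so LAB21 has no further overlaps.
LAB23 starts after LAB22 ends, so LAB22 has no further overlaps.
LAB24 starts after LAB23 ends, so LAB23 has no further overlaps.
LAB25 starts after LAB24 ends, so LAB24 has no further overlaps.
LAB26 starts after LAB25 ends.
Every pair is clear; the schedule has no overlaps.

No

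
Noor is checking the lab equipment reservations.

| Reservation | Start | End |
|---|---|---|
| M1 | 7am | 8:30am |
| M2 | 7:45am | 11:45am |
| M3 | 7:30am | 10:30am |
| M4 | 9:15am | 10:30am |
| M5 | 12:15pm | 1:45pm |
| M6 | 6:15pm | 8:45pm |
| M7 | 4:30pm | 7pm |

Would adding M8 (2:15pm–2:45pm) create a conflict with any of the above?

No — it doesn't clash with anything

M1: ends 8:30am at or before M8 starts 2:15pm → clear.
M3: ends 10:30am at or before M8 starts 2:15pm → clear.
M2: ends 11:45am at or before M8 starts 2:15pm → clear.
M4: ends 10:30am at or before M8 starts 2:15pm → clear.
M5: ends 1:45pm at or before M8 starts 2:15pm → clear.
M7: starts 4:30pm at or after M8 ends 2:45pm → clear.
M6: starts 6:15pm at or after M8 ends 2:45pm → clear.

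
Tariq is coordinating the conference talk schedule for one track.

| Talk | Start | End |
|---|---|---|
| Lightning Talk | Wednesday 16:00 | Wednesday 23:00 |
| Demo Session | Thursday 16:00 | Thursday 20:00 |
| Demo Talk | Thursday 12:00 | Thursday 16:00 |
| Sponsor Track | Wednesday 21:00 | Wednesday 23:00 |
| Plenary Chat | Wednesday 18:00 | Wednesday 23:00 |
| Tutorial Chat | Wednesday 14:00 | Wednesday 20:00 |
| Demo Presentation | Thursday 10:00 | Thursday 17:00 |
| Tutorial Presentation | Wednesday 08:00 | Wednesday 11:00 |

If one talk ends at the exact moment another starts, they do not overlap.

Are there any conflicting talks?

Two intervals overlap when each starts before the other ends.
Sorted by start: Tutorial Presentation, Tutorial Chat, Lightning Talk, Plenary Chat, Sponsor Track, Demo Presentation, Demo Talk, Demo Session.
Tutorial Chat starts after Tutorial Presentation ends — done with Tutorial Presentation.
Lightning Talk starts before Tutorial Chat ends → Tutorial Chat and Lightning Talk overlap.
That's a conflict, so the schedule is not conflict-free.

Yes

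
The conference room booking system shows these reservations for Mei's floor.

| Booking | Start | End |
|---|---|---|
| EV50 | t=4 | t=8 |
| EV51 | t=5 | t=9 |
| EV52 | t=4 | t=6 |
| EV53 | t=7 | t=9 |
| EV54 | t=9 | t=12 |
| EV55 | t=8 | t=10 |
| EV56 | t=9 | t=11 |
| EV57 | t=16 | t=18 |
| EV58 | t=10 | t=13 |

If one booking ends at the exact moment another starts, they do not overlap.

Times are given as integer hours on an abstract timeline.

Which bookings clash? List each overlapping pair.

Two intervals overlap when each starts before the other ends.
Sorted by start: EV50, EV52, EV51, EV53, EV55, EV54, EV56, EV58, EV57.
EV52 starts before EV50 ends → EV50 and EV52 overlap.
EV51 starts before EV50 ends → EV50 and EV51 overlap.
EV53 starts before EV50 ends → EV50 and EV53 overlap.
EV55 starts exactly when EV50 ends (back-to-back, no overlap); EV50 is clear from here.
EV51 starts before EV52 ends → EV52 and EV51 overlap.
EV53 starts after EV52 ends; EV52 is clear from here.
EV53 starts before EV51 ends → EV51 and EV53 overlap.
EV55 starts before EV51 ends → EV51 and EV55 overlap.
EV54 starts exactly when EV51 ends (back-to-back, no overlap); EV51 is clear from here.
EV55 starts before EV53 ends → EV53 and EV55 overlap.
EV54 starts exactly when EV53 ends (back-to-back, no overlap); EV53 is clear from here.
EV54 starts before EV55 ends → EV55 and EV54 overlap.
EV56 starts before EV55 ends → EV55 and EV56 overlap.
EV58 starts exactly when EV55 ends (back-to-back, no overlap); EV55 is clear from here.
EV56 starts before EV54 ends → EV54 and EV56 overlap.
EV58 starts before EV54 ends → EV54 and EV58 overlap.
EV57 starts after EV54 ends.
EV58 starts before EV56 ends → EV56 and EV58 overlap.
EV57 starts after EV56 ends.
EV57 starts after EV58 ends.

EV50 & EV51, EV50 & EV52, EV50 & EV53, EV51 & EV52, EV51 & EV53, EV51 & EV55, EV53 & EV55, EV54 & EV55, EV54 & EV56, EV54 & EV58, EV55 & EV56, EV56 & EV58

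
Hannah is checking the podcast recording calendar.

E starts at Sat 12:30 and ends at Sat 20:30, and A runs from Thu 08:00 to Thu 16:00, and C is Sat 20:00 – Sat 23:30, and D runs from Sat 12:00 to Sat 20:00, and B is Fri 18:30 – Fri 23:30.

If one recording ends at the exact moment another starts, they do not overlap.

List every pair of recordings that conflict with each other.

C & E, D & E

Sorted by start: A, B, D, E, C.
B starts after A ends, so nothing later overlaps A either.
D starts after B ends, so nothing later overlaps B either.
E starts before D ends → D and E overlap.
C starts exactly when D ends (back-to-back, no overlap).
C starts before E ends → E and C overlap.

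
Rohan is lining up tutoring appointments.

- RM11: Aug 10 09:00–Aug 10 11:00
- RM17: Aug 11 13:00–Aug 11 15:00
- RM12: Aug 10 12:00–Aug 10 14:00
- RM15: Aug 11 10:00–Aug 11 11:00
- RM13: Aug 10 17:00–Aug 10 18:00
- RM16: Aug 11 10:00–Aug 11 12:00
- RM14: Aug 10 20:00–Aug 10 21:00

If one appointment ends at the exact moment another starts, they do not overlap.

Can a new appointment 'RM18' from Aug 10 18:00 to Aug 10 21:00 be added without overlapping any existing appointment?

No — it overlaps RM14

RM11: ends Aug 10 11:00 at or before RM18 starts Aug 10 18:00 → clear.
RM12: ends Aug 10 14:00 at or before RM18 starts Aug 10 18:00 → clear.
RM13: ends Aug 10 18:00 at or before RM18 starts Aug 10 18:00 → clear.
RM14: starts Aug 10 20:00 before RM18 ends Aug 10 21:00, and ends Aug 10 21:00 after RM18 starts Aug 10 18:00 → overlap.
RM15: starts Aug 11 10:00 at or after RM18 ends Aug 10 21:00 → clear.
RM16: starts Aug 11 10:00 at or after RM18 ends Aug 10 21:00 → clear.
RM17: starts Aug 11 13:00 at or after RM18 ends Aug 10 21:00 → clear.
RM18 overlaps RM14.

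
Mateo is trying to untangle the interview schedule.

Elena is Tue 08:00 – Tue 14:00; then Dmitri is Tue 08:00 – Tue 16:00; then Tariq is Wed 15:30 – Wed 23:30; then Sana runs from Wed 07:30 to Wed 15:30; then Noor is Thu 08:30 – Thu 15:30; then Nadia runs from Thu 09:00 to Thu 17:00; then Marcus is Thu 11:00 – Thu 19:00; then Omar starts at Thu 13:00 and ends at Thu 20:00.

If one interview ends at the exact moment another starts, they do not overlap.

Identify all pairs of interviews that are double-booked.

Dmitri & Elena, Marcus & Nadia, Marcus & Noor, Marcus & Omar, Nadia & Noor, Nadia & Omar, Noor & Omar

Two intervals overlap when each starts before the other ends.
Sorted by start: Elena, Dmitri, Sana, Tariq, Noor, Nadia, Marcus, Omar.
Dmitri starts before Elena ends → Elena and Dmitri overlap.
Sana starts after Elena ends, so nothing later overlaps Elena either.
Sana starts after Dmitri ends, so nothing later overlaps Dmitri either.
Tariq starts exactly when Sana ends (back-to-back, no overlap), so nothing later overlaps Sana either.
Noor starts after Tariq ends, so nothing later overlaps Tariq either.
Nadia starts before Noor ends → Noor and Nadia overlap.
Marcus starts before Noor ends → Noor and Marcus overlap.
Omar starts before Noor ends → Noor and Omar overlap.
Marcus starts before Nadia ends → Nadia and Marcus overlap.
Omar starts before Nadia ends → Nadia and Omar overlap.
Omar starts before Marcus ends → Marcus and Omar overlap.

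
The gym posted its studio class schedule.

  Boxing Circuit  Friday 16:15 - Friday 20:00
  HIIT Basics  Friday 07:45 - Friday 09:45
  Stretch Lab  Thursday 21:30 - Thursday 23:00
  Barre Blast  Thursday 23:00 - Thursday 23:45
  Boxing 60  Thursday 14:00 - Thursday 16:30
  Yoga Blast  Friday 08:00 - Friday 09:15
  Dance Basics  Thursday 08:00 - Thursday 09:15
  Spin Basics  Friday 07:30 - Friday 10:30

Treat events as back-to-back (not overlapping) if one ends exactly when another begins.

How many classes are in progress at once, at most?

Sort all start/end points and keep a running count:
Thursday 08:00 start Dance Basics → 1
Thursday 09:15 end Dance Basics → 0
Thursday 14:00 start Boxing 60 → 1
Thursday 16:30 end Boxing 60 → 0
Thursday 21:30 start Stretch Lab → 1
Thursday 23:00 end Stretch Lab → 0
Thursday 23:00 start Barre Blast → 1
Thursday 23:45 end Barre Blast → 0
Friday 07:30 start Spin Basics → 1
Friday 07:45 start HIIT Basics → 2
Friday 08:00 start Yoga Blast → 3
Friday 09:15 end Yoga Blast → 2
Friday 09:45 end HIIT Basics → 1
Friday 10:30 end Spin Basics → 0
Friday 16:15 start Boxing Circuit → 1
Friday 20:00 end Boxing Circuit → 0
Peak is 3, at Friday 08:00 (HIIT Basics, Spin Basics, Yoga Blast).

3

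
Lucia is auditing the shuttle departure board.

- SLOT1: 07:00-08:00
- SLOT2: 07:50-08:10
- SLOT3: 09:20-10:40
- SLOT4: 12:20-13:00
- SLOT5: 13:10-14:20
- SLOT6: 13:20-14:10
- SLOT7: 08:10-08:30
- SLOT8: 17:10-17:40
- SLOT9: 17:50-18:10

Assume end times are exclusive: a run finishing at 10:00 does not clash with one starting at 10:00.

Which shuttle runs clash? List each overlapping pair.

SLOT1 & SLOT2, SLOT5 & SLOT6

Sorted by start: SLOT1, SLOT2, SLOT7, SLOT3, SLOT4, SLOT5, SLOT6, SLOT8, SLOT9.
SLOT2 starts before SLOT1 ends → SLOT1 and SLOT2 overlap.
SLOT7 starts after SLOT1 ends, so SLOT1 has no further overlaps.
SLOT7 starts exactly when SLOT2 ends (back-to-back, no overlap), so SLOT2 has no further overlaps.
SLOT3 starts after SLOT7 ends, so SLOT7 has no further overlaps.
SLOT4 starts after SLOT3 ends, so SLOT3 has no further overlaps.
SLOT5 starts after SLOT4 ends, so SLOT4 has no further overlaps.
SLOT6 starts before SLOT5 ends → SLOT5 and SLOT6 overlap.
SLOT8 starts after SLOT5 ends, so SLOT5 has no further overlaps.
SLOT8 starts after SLOT6 ends, so SLOT6 has no further overlaps.
SLOT9 starts after SLOT8 ends.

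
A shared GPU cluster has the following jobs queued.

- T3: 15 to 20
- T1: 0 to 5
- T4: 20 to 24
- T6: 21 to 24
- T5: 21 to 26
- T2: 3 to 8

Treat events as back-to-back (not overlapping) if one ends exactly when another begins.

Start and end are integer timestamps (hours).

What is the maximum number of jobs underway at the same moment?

Walk through starts and ends in time order (an end at T is processed before a start at T):
0 start T1 → 1
3 start T2 → 2
5 end T1 → 1
8 end T2 → 0
15 start T3 → 1
20 end T3 → 0
20 start T4 → 1
21 start T5 → 2
21 start T6 → 3
24 end T4 → 2
24 end T6 → 1
26 end T5 → 0
Peak is 3, at 21 (T4, T5, T6).

3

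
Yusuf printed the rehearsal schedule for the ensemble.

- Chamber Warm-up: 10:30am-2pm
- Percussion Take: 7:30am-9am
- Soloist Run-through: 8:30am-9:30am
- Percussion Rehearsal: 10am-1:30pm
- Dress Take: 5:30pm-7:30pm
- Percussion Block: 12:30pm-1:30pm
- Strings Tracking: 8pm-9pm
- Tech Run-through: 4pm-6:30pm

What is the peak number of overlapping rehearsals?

Sort all start/end points and keep a running count:
7:30am start Percussion Take → 1
8:30am start Soloist Run-through → 2
9am end Percussion Take → 1
9:30am end Soloist Run-through → 0
10am start Percussion Rehearsal → 1
10:30am start Chamber Warm-up → 2
12:30pm start Percussion Block → 3
1:30pm end Percussion Block → 2
1:30pm end Percussion Rehearsal → 1
2pm end Chamber Warm-up → 0
4pm start Tech Run-through → 1
5:30pm start Dress Take → 2
6:30pm end Tech Run-through → 1
7:30pm end Dress Take → 0
8pm start Strings Tracking → 1
9pm end Strings Tracking → 0
Peak is 3, at 12:30pm (Chamber Warm-up, Percussion Block, Percussion Rehearsal).

3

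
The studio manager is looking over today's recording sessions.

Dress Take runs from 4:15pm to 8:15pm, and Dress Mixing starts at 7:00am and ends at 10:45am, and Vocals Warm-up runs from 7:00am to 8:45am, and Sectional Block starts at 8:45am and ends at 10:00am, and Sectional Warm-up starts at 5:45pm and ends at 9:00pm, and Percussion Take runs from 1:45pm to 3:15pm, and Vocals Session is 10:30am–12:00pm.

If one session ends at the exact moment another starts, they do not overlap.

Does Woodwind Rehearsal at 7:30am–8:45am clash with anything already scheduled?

Yes — it overlaps Dress Mixing, Vocals Warm-up

Dress Mixing: starts 7:00am before Woodwind Rehearsal ends 8:45am, and ends 10:45am after Woodwind Rehearsal starts 7:30am → overlap.
Vocals Warm-up: starts 7:00am before Woodwind Rehearsal ends 8:45am, and ends 8:45am after Woodwind Rehearsal starts 7:30am → overlap.
Sectional Block: starts 8:45am at or after Woodwind Rehearsal ends 8:45am → clear.
Vocals Session: starts 10:30am at or after Woodwind Rehearsal ends 8:45am → clear.
Percussion Take: starts 1:45pm at or after Woodwind Rehearsal ends 8:45am → clear.
Dress Take: starts 4:15pm at or after Woodwind Rehearsal ends 8:45am → clear.
Sectional Warm-up: starts 5:45pm at or after Woodwind Rehearsal ends 8:45am → clear.
Woodwind Rehearsal overlaps Dress Mixing, Vocals Warm-up.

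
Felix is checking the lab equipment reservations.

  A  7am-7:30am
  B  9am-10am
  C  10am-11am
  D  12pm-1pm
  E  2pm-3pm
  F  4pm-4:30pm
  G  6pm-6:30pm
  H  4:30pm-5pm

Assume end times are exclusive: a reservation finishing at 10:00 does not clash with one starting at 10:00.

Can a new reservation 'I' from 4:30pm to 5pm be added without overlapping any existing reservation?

No — it overlaps H

A: ends 7:30am at or before I starts 4:30pm → clear.
B: ends 10am at or before I starts 4:30pm → clear.
C: ends 11am at or before I starts 4:30pm → clear.
D: ends 1pm at or before I starts 4:30pm → clear.
E: ends 3pm at or before I starts 4:30pm → clear.
F: ends 4:30pm at or before I starts 4:30pm → clear.
H: starts 4:30pm before I ends 5pm, and ends 5pm after I starts 4:30pm → overlap.
G: starts 6pm at or after I ends 5pm → clear.
I overlaps H.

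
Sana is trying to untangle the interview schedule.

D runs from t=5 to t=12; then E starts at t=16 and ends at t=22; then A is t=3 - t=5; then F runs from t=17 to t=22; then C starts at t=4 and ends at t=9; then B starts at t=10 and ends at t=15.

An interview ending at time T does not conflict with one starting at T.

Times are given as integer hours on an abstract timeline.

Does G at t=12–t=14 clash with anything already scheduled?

A: ends t=5 at or before G starts t=12 → clear.
C: ends t=9 at or before G starts t=12 → clear.
D: ends t=12 at or before G starts t=12 → clear.
B: starts t=10 before G ends t=14, and ends t=15 after G starts t=12 → overlap.
E: starts t=16 at or after G ends t=14 → clear.
F: starts t=17 at or after G ends t=14 → clear.
G overlaps B.

Yes — it overlaps B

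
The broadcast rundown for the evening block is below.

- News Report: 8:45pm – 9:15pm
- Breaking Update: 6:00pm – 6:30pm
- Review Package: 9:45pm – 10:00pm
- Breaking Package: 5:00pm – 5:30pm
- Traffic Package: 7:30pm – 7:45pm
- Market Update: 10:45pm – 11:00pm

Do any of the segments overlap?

Check each pair: they overlap iff neither finishes before the other starts.
Sorted by start: Breaking Package, Breaking Update, Traffic Package, News Report, Review Package, Market Update.
Breaking Update starts after Breaking Package ends; Breaking Package is clear from here.
Traffic Package starts after Breaking Update ends; Breaking Update is clear from here.
News Report starts after Traffic Package ends; Traffic Package is clear from here.
Review Package starts after News Report ends; News Report is clear from here.
Market Update starts after Review Package ends.
Every pair is clear; the schedule has no overlaps.

No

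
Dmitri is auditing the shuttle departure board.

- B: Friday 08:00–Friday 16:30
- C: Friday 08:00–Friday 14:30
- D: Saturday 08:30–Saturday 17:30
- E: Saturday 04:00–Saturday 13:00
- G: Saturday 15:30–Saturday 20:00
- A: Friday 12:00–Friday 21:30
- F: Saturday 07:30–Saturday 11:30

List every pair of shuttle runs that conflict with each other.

A & B, A & C, B & C, D & E, D & F, D & G, E & F

Two intervals overlap when each starts before the other ends.
Sorted by start: B, C, A, E, F, D, G.
C starts before B ends → B and C overlap.
A starts before B ends → B and A overlap.
E starts after B ends; B is clear from here.
A starts before C ends → C and A overlap.
E starts after C ends; C is clear from here.
E starts after A ends; A is clear from here.
F starts before E ends → E and F overlap.
D starts before E ends → E and D overlap.
G starts after E ends.
D starts before F ends → F and D overlap.
G starts after F ends.
G starts before D ends → D and G overlap.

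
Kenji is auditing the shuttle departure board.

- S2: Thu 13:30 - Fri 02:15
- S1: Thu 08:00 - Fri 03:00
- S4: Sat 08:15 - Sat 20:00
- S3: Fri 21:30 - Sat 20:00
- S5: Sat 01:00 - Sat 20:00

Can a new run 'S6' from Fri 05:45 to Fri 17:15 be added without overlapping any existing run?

S1: ends Fri 03:00 at or before S6 starts Fri 05:45 → clear.
S2: ends Fri 02:15 at or before S6 starts Fri 05:45 → clear.
S3: starts Fri 21:30 at or after S6 ends Fri 17:15 → clear.
S5: starts Sat 01:00 at or after S6 ends Fri 17:15 → clear.
S4: starts Sat 08:15 at or after S6 ends Fri 17:15 → clear.

Yes — the slot is free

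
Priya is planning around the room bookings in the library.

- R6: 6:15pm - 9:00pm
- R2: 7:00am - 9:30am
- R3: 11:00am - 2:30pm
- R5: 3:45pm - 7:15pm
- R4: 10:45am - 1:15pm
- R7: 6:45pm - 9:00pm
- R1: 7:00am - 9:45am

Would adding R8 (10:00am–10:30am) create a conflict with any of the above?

R1: ends 9:45am at or before R8 starts 10:00am → clear.
R2: ends 9:30am at or before R8 starts 10:00am → clear.
R4: starts 10:45am at or after R8 ends 10:30am → clear.
R3: starts 11:00am at or after R8 ends 10:30am → clear.
R5: starts 3:45pm at or after R8 ends 10:30am → clear.
R6: starts 6:15pm at or after R8 ends 10:30am → clear.
R7: starts 6:45pm at or after R8 ends 10:30am → clear.

No — it doesn't clash with anything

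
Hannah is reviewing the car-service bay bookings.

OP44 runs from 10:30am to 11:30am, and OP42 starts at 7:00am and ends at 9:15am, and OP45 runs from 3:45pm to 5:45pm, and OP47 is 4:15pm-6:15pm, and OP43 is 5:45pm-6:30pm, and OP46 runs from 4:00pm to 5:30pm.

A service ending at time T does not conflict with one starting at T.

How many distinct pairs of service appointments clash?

4

Sorted by start: OP42, OP44, OP45, OP46, OP47, OP43.
OP44 starts after OP42 ends — done with OP42.
OP45 starts after OP44 ends — done with OP44.
OP46 starts before OP45 ends → OP45 and OP46 overlap.
OP47 starts before OP45 ends → OP45 and OP47 overlap.
OP43 starts exactly when OP45 ends (back-to-back, no overlap).
OP47 starts before OP46 ends → OP46 and OP47 overlap.
OP43 starts after OP46 ends.
OP43 starts before OP47 ends → OP47 and OP43 overlap.
Overlapping pairs: OP43 & OP47, OP45 & OP46, OP45 & OP47, OP46 & OP47 — 4 in total.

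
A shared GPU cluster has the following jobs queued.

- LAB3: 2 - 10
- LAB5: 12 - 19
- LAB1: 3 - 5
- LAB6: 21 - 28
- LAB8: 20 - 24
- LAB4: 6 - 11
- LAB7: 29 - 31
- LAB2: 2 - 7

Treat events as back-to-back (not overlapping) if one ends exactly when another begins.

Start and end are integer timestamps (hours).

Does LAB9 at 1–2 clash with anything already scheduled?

LAB2: starts 2 at or after LAB9 ends 2 → clear.
LAB3: starts 2 at or after LAB9 ends 2 → clear.
LAB1: starts 3 at or after LAB9 ends 2 → clear.
LAB4: starts 6 at or after LAB9 ends 2 → clear.
LAB5: starts 12 at or after LAB9 ends 2 → clear.
LAB8: starts 20 at or after LAB9 ends 2 → clear.
LAB6: starts 21 at or after LAB9 ends 2 → clear.
LAB7: starts 29 at or after LAB9 ends 2 → clear.

No — it doesn't clash with anything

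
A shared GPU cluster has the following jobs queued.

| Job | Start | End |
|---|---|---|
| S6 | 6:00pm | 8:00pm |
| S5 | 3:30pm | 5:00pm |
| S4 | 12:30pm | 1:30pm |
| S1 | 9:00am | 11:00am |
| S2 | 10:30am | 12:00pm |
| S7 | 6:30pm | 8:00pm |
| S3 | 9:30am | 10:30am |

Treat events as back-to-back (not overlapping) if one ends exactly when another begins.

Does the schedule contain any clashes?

Yes

Check each pair: they overlap iff neither finishes before the other starts.
Sorted by start: S1, S3, S2, S4, S5, S6, S7.
S3 starts before S1 ends → S1 and S3 overlap.
That's a conflict, so the schedule is not conflict-free.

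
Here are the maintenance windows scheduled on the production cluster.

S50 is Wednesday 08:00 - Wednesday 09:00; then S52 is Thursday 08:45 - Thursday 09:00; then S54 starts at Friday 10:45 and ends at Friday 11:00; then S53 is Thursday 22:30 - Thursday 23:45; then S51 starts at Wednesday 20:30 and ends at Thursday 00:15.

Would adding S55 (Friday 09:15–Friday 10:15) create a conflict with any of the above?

S50: ends Wednesday 09:00 at or before S55 starts Friday 09:15 → clear.
S51: ends Thursday 00:15 at or before S55 starts Friday 09:15 → clear.
S52: ends Thursday 09:00 at or before S55 starts Friday 09:15 → clear.
S53: ends Thursday 23:45 at or before S55 starts Friday 09:15 → clear.
S54: starts Friday 10:45 at or after S55 ends Friday 10:15 → clear.

No — it doesn't clash with anything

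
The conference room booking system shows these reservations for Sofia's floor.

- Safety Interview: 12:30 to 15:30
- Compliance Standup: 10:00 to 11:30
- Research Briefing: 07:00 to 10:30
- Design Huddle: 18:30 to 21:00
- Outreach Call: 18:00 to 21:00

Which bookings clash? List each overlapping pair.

Sorted by start: Research Briefing, Compliance Standup, Safety Interview, Outreach Call, Design Huddle.
Compliance Standup starts before Research Briefing ends → Research Briefing and Compliance Standup overlap.
Safety Interview starts after Research Briefing ends, so nothing later overlaps Research Briefing either.
Safety Interview starts after Compliance Standup ends, so nothing later overlaps Compliance Standup either.
Outreach Call starts after Safety Interview ends, so nothing later overlaps Safety Interview either.
Design Huddle starts before Outreach Call ends → Outreach Call and Design Huddle overlap.

Compliance Standup & Research Briefing, Design Huddle & Outreach Call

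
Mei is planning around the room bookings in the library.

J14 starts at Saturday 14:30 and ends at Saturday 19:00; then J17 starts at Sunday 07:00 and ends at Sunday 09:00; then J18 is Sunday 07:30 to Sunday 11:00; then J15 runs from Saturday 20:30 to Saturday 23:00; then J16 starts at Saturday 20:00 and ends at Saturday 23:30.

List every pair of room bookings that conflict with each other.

J15 & J16, J17 & J18

Check each pair: they overlap iff neither finishes before the other starts.
Sorted by start: J14, J16, J15, J17, J18.
J16 starts after J14 ends, so nothing later overlaps J14 either.
J15 starts before J16 ends → J16 and J15 overlap.
J17 starts after J16 ends, so nothing later overlaps J16 either.
J17 starts after J15 ends, so nothing later overlaps J15 either.
J18 starts before J17 ends → J17 and J18 overlap.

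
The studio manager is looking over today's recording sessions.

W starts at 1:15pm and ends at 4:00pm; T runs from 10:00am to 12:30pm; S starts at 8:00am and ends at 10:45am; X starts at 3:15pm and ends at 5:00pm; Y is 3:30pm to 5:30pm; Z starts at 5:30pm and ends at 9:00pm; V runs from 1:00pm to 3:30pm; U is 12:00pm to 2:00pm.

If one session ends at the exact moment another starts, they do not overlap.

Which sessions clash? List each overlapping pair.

Check each pair: they overlap iff neither finishes before the other starts.
Sorted by start: S, T, U, V, W, X, Y, Z.
T starts before S ends → S and T overlap.
U starts after S ends — done with S.
U starts before T ends → T and U overlap.
V starts after T ends — done with T.
V starts before U ends → U and V overlap.
W starts before U ends → U and W overlap.
X starts after U ends — done with U.
W starts before V ends → V and W overlap.
X starts before V ends → V and X overlap.
Y starts exactly when V ends (back-to-back, no overlap) — done with V.
X starts before W ends → W and X overlap.
Y starts before W ends → W and Y overlap.
Z starts after W ends.
Y starts before X ends → X and Y overlap.
Z starts after X ends.
Z starts exactly when Y ends (back-to-back, no overlap).

S & T, T & U, U & V, U & W, V & W, V & X, W & X, W & Y, X & Y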